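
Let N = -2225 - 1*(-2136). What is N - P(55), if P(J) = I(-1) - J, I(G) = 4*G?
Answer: -30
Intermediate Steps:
P(J) = -4 - J (P(J) = 4*(-1) - J = -4 - J)
N = -89 (N = -2225 + 2136 = -89)
N - P(55) = -89 - (-4 - 1*55) = -89 - (-4 - 55) = -89 - 1*(-59) = -89 + 59 = -30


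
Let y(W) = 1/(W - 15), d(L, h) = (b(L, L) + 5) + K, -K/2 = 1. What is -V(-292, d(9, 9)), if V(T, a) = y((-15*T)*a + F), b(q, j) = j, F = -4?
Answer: -1/52541 ≈ -1.9033e-5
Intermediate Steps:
K = -2 (K = -2*1 = -2)
d(L, h) = 3 + L (d(L, h) = (L + 5) - 2 = (5 + L) - 2 = 3 + L)
y(W) = 1/(-15 + W)
V(T, a) = 1/(-19 - 15*T*a) (V(T, a) = 1/(-15 + ((-15*T)*a - 4)) = 1/(-15 + (-15*T*a - 4)) = 1/(-15 + (-4 - 15*T*a)) = 1/(-19 - 15*T*a))
-V(-292, d(9, 9)) = -(-1)/(19 + 15*(-292)*(3 + 9)) = -(-1)/(19 + 15*(-292)*12) = -(-1)/(19 - 52560) = -(-1)/(-52541) = -(-1)*(-1)/52541 = -1*1/52541 = -1/52541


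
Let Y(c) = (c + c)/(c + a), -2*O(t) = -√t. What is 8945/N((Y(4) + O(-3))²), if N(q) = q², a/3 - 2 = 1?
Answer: 4087650320/(16 + 13*I*√3)⁴ ≈ -5501.7 + 4362.5*I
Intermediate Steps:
a = 9 (a = 6 + 3*1 = 6 + 3 = 9)
O(t) = √t/2 (O(t) = -(-1)*√t/2 = √t/2)
Y(c) = 2*c/(9 + c) (Y(c) = (c + c)/(c + 9) = (2*c)/(9 + c) = 2*c/(9 + c))
8945/N((Y(4) + O(-3))²) = 8945/(((2*4/(9 + 4) + √(-3)/2)²)²) = 8945/(((2*4/13 + (I*√3)/2)²)²) = 8945/(((2*4*(1/13) + I*√3/2)²)²) = 8945/(((8/13 + I*√3/2)²)²) = 8945/((8/13 + I*√3/2)⁴) = 8945/(8/13 + I*√3/2)⁴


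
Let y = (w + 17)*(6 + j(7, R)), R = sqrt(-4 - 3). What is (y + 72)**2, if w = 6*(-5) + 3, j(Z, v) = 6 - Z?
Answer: 484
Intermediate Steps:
R = I*sqrt(7) (R = sqrt(-7) = I*sqrt(7) ≈ 2.6458*I)
w = -27 (w = -30 + 3 = -27)
y = -50 (y = (-27 + 17)*(6 + (6 - 1*7)) = -10*(6 + (6 - 7)) = -10*(6 - 1) = -10*5 = -50)
(y + 72)**2 = (-50 + 72)**2 = 22**2 = 484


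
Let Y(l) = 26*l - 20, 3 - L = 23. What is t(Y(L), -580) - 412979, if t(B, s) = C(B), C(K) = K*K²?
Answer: -157876979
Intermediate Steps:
L = -20 (L = 3 - 1*23 = 3 - 23 = -20)
C(K) = K³
Y(l) = -20 + 26*l
t(B, s) = B³
t(Y(L), -580) - 412979 = (-20 + 26*(-20))³ - 412979 = (-20 - 520)³ - 412979 = (-540)³ - 412979 = -157464000 - 412979 = -157876979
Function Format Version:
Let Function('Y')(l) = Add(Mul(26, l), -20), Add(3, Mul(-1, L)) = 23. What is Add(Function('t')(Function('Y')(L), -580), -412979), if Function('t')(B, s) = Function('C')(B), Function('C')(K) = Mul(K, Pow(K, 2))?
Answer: -157876979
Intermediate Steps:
L = -20 (L = Add(3, Mul(-1, 23)) = Add(3, -23) = -20)
Function('C')(K) = Pow(K, 3)
Function('Y')(l) = Add(-20, Mul(26, l))
Function('t')(B, s) = Pow(B, 3)
Add(Function('t')(Function('Y')(L), -580), -412979) = Add(Pow(Add(-20, Mul(26, -20)), 3), -412979) = Add(Pow(Add(-20, -520), 3), -412979) = Add(Pow(-540, 3), -412979) = Add(-157464000, -412979) = -157876979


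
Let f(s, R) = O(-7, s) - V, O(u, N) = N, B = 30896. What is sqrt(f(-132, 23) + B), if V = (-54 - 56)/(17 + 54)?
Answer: 3*sqrt(17232126)/71 ≈ 175.40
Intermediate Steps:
V = -110/71 ≈ -1.5493
f(s, R) = 110/71 + s (f(s, R) = s - 1*(-110/71) = s + 110/71 = 110/71 + s)
sqrt(f(-132, 23) + B) = sqrt((110/71 - 132) + 30896) = sqrt(-9262/71 + 30896) = sqrt(2184354/71) = 3*sqrt(17232126)/71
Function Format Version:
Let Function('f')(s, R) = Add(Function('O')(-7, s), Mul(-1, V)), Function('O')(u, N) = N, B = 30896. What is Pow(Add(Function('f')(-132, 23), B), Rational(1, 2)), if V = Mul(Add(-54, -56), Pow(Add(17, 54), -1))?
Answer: Mul(Rational(3, 71), Pow(17232126, Rational(1, 2))) ≈ 175.40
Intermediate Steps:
V = Rational(-110, 71) (V = Mul(-110, Pow(71, -1)) = Mul(-110, Rational(1, 71)) = Rational(-110, 71) ≈ -1.5493)
Function('f')(s, R) = Add(Rational(110, 71), s) (Function('f')(s, R) = Add(s, Mul(-1, Rational(-110, 71))) = Add(s, Rational(110, 71)) = Add(Rational(110, 71), s))
Pow(Add(Function('f')(-132, 23), B), Rational(1, 2)) = Pow(Add(Add(Rational(110, 71), -132), 30896), Rational(1, 2)) = Pow(Add(Rational(-9262, 71), 30896), Rational(1, 2)) = Pow(Rational(2184354, 71), Rational(1, 2)) = Mul(Rational(3, 71), Pow(17232126, Rational(1, 2)))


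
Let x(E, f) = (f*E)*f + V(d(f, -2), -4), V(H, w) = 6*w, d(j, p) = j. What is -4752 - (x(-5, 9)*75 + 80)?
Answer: 27343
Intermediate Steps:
x(E, f) = -24 + E*f**2 (x(E, f) = (f*E)*f + 6*(-4) = (E*f)*f - 24 = E*f**2 - 24 = -24 + E*f**2)
-4752 - (x(-5, 9)*75 + 80) = -4752 - ((-24 - 5*9**2)*75 + 80) = -4752 - ((-24 - 5*81)*75 + 80) = -4752 - ((-24 - 405)*75 + 80) = -4752 - (-429*75 + 80) = -4752 - (-32175 + 80) = -4752 - 1*(-32095) = -4752 + 32095 = 27343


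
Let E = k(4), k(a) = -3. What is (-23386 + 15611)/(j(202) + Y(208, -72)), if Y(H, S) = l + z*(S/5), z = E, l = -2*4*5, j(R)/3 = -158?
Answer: 38875/2354 ≈ 16.514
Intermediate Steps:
E = -3
j(R) = -474 (j(R) = 3*(-158) = -474)
l = -40 (l = -8*5 = -40)
z = -3
Y(H, S) = -40 - 3*S/5
(-23386 + 15611)/(j(202) + Y(208, -72)) = (-23386 + 15611)/(-474 + (-40 - 3/5*(-72))) = -7775/(-474 + (-40 + 216/5)) = -7775/(-474 + 16/5) = -7775/(-2354/5) = -7775*(-5/2354) = 38875/2354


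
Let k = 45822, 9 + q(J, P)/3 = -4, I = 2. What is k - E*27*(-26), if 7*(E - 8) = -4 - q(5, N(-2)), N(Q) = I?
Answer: 54948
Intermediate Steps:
N(Q) = 2
q(J, P) = -39 (q(J, P) = -27 + 3*(-4) = -27 - 12 = -39)
E = 13 (E = 8 + (-4 - 1*(-39))/7 = 8 + (-4 + 39)/7 = 8 + (⅐)*35 = 8 + 5 = 13)
k - E*27*(-26) = 45822 - 13*27*(-26) = 45822 - 351*(-26) = 45822 - 1*(-9126) = 45822 + 9126 = 54948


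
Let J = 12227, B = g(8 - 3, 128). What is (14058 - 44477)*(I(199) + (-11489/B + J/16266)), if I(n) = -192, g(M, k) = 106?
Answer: 3928839285209/431049 ≈ 9.1146e+6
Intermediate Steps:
B = 106
(14058 - 44477)*(I(199) + (-11489/B + J/16266)) = (14058 - 44477)*(-192 + (-11489/106 + 12227/16266)) = -30419*(-192 + (-11489*1/106 + 12227*(1/16266))) = -30419*(-192 + (-11489/106 + 12227/16266)) = -30419*(-192 - 46396003/431049) = -30419*(-129157411/431049) = 3928839285209/431049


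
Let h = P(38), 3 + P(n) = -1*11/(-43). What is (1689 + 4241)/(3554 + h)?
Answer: 127495/76352 ≈ 1.6698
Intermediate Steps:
P(n) = -118/43 (P(n) = -3 - 1*11/(-43) = -3 - 11*(-1/43) = -3 + 11/43 = -118/43)
h = -118/43 ≈ -2.7442
(1689 + 4241)/(3554 + h) = (1689 + 4241)/(3554 - 118/43) = 5930/(152704/43) = 5930*(43/152704) = 127495/76352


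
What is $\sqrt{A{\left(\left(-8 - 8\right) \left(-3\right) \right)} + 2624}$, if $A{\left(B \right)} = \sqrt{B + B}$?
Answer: $2 \sqrt{656 + \sqrt{6}} \approx 51.321$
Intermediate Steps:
$A{\left(B \right)} = \sqrt{2} \sqrt{B}$ ($A{\left(B \right)} = \sqrt{2 B} = \sqrt{2} \sqrt{B}$)
$\sqrt{A{\left(\left(-8 - 8\right) \left(-3\right) \right)} + 2624} = \sqrt{\sqrt{2} \sqrt{\left(-8 - 8\right) \left(-3\right)} + 2624} = \sqrt{\sqrt{2} \sqrt{\left(-16\right) \left(-3\right)} + 2624} = \sqrt{\sqrt{2} \sqrt{48} + 2624} = \sqrt{\sqrt{2} \cdot 4 \sqrt{3} + 2624} = \sqrt{4 \sqrt{6} + 2624} = \sqrt{2624 + 4 \sqrt{6}}$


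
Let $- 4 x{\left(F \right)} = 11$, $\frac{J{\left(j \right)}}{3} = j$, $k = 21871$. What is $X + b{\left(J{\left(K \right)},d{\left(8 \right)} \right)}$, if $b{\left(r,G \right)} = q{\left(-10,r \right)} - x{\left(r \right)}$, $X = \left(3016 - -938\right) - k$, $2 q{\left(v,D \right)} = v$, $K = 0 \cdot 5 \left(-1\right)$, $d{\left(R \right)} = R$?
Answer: $- \frac{71677}{4} \approx -17919.0$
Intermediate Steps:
$K = 0$ ($K = 0 \left(-1\right) = 0$)
$J{\left(j \right)} = 3 j$
$x{\left(F \right)} = - \frac{11}{4}$ ($x{\left(F \right)} = \left(- \frac{1}{4}\right) 11 = - \frac{11}{4}$)
$q{\left(v,D \right)} = \frac{v}{2}$
$X = -17917$ ($X = \left(3016 - -938\right) - 21871 = \left(3016 + 938\right) - 21871 = 3954 - 21871 = -17917$)
$b{\left(r,G \right)} = - \frac{9}{4}$ ($b{\left(r,G \right)} = \frac{1}{2} \left(-10\right) - - \frac{11}{4} = -5 + \frac{11}{4} = - \frac{9}{4}$)
$X + b{\left(J{\left(K \right)},d{\left(8 \right)} \right)} = -17917 - \frac{9}{4} = - \frac{71677}{4}$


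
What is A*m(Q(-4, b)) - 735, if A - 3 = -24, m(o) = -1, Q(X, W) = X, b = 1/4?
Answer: -714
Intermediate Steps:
b = 1/4 ≈ 0.25000
A = -21 (A = 3 - 24 = -21)
A*m(Q(-4, b)) - 735 = -21*(-1) - 735 = 21 - 735 = -714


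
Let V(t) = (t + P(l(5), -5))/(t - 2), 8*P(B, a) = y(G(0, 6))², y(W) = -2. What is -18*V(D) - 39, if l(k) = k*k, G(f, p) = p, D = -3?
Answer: -48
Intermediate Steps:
l(k) = k²
P(B, a) = ½ (P(B, a) = (⅛)*(-2)² = (⅛)*4 = ½)
V(t) = (½ + t)/(-2 + t) (V(t) = (t + ½)/(t - 2) = (½ + t)/(-2 + t))
-18*V(D) - 39 = -18*(½ - 3)/(-2 - 3) - 39 = -18*(-5)/((-5)*2) - 39 = -(-18)*(-5)/(5*2) - 39 = -18*½ - 39 = -9 - 39 = -48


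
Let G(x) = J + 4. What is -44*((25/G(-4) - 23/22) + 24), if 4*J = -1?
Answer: -3910/3 ≈ -1303.3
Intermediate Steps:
J = -¼ (J = (¼)*(-1) = -¼ ≈ -0.25000)
G(x) = 15/4 (G(x) = -¼ + 4 = 15/4)
-44*((25/G(-4) - 23/22) + 24) = -44*((25/(15/4) - 23/22) + 24) = -44*((25*(4/15) - 23*1/22) + 24) = -44*((20/3 - 23/22) + 24) = -44*(371/66 + 24) = -44*1955/66 = -3910/3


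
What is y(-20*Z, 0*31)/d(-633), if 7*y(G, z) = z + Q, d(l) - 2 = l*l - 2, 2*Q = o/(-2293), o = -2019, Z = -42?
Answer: 673/4287639426 ≈ 1.5696e-7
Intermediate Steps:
Q = 2019/4586 (Q = (-2019/(-2293))/2 = (-2019*(-1/2293))/2 = (½)*(2019/2293) = 2019/4586 ≈ 0.44025)
d(l) = l² (d(l) = 2 + (l*l - 2) = 2 + (l² - 2) = 2 + (-2 + l²) = l²)
y(G, z) = 2019/32102 + z/7 (y(G, z) = (z + 2019/4586)/7 = (2019/4586 + z)/7 = 2019/32102 + z/7)
y(-20*Z, 0*31)/d(-633) = (2019/32102 + (0*31)/7)/((-633)²) = (2019/32102 + (⅐)*0)/400689 = (2019/32102 + 0)*(1/400689) = (2019/32102)*(1/400689) = 673/4287639426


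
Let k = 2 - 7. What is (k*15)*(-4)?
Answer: 300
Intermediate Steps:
k = -5
(k*15)*(-4) = -5*15*(-4) = -75*(-4) = 300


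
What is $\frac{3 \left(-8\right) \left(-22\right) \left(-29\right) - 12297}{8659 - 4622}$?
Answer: $- \frac{27609}{4037} \approx -6.839$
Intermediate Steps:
$\frac{3 \left(-8\right) \left(-22\right) \left(-29\right) - 12297}{8659 - 4622} = \frac{\left(-24\right) \left(-22\right) \left(-29\right) - 12297}{4037} = \left(528 \left(-29\right) - 12297\right) \frac{1}{4037} = \left(-15312 - 12297\right) \frac{1}{4037} = \left(-27609\right) \frac{1}{4037} = - \frac{27609}{4037}$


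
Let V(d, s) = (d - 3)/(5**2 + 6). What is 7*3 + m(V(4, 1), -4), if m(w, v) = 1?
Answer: 22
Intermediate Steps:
V(d, s) = -3/31 + d/31 (V(d, s) = (-3 + d)/(25 + 6) = (-3 + d)/31 = (-3 + d)*(1/31) = -3/31 + d/31)
7*3 + m(V(4, 1), -4) = 7*3 + 1 = 21 + 1 = 22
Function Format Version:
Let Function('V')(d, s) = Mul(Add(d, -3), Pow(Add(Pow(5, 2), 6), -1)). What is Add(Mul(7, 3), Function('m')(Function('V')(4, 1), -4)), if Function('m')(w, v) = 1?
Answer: 22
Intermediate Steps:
Function('V')(d, s) = Add(Rational(-3, 31), Mul(Rational(1, 31), d)) (Function('V')(d, s) = Mul(Add(-3, d), Pow(Add(25, 6), -1)) = Mul(Add(-3, d), Pow(31, -1)) = Mul(Add(-3, d), Rational(1, 31)) = Add(Rational(-3, 31), Mul(Rational(1, 31), d)))
Add(Mul(7, 3), Function('m')(Function('V')(4, 1), -4)) = Add(Mul(7, 3), 1) = Add(21, 1) = 22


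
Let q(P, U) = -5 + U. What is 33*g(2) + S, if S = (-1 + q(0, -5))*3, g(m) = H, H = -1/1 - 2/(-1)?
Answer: 0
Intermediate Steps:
H = 1 (H = -1*1 - 2*(-1) = -1 + 2 = 1)
g(m) = 1
S = -33 (S = (-1 + (-5 - 5))*3 = (-1 - 10)*3 = -11*3 = -33)
33*g(2) + S = 33*1 - 33 = 33 - 33 = 0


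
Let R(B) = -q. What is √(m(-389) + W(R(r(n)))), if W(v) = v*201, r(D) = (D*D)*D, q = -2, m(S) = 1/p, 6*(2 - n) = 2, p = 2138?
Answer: √1837561826/2138 ≈ 20.050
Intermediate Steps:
n = 5/3 (n = 2 - ⅙*2 = 2 - ⅓ = 5/3 ≈ 1.6667)
m(S) = 1/2138
r(D) = D³ (r(D) = D²*D = D³)
R(B) = 2 (R(B) = -1*(-2) = 2)
W(v) = 201*v
√(m(-389) + W(R(r(n)))) = √(1/2138 + 201*2) = √(1/2138 + 402) = √(859477/2138) = √1837561826/2138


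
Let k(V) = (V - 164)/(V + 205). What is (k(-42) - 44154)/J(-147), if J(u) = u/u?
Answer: -7197308/163 ≈ -44155.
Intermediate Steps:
J(u) = 1
k(V) = (-164 + V)/(205 + V)
(k(-42) - 44154)/J(-147) = ((-164 - 42)/(205 - 42) - 44154)/1 = (-206/163 - 44154)*1 = -7197308/163*1 = -7197308/163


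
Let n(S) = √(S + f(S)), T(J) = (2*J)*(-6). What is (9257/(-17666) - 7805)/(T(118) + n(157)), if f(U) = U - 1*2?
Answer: 8135650833/1475658646 + 45964129*√78/5902634584 ≈ 5.5820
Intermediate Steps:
T(J) = -12*J
f(U) = -2 + U (f(U) = U - 2 = -2 + U)
n(S) = √(-2 + 2*S) (n(S) = √(S + (-2 + S)) = √(-2 + 2*S))
(9257/(-17666) - 7805)/(T(118) + n(157)) = (9257/(-17666) - 7805)/(-12*118 + √(-2 + 2*157)) = (9257*(-1/17666) - 7805)/(-1416 + √(-2 + 314)) = (-9257/17666 - 7805)/(-1416 + √312) = -137892387/(17666*(-1416 + 2*√78))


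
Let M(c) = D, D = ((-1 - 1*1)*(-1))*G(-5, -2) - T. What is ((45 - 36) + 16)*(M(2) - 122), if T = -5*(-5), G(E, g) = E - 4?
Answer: -4125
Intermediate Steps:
G(E, g) = -4 + E
T = 25
D = -43 (D = ((-1 - 1*1)*(-1))*(-4 - 5) - 1*25 = ((-1 - 1)*(-1))*(-9) - 25 = -2*(-1)*(-9) - 25 = 2*(-9) - 25 = -18 - 25 = -43)
M(c) = -43
((45 - 36) + 16)*(M(2) - 122) = ((45 - 36) + 16)*(-43 - 122) = (9 + 16)*(-165) = 25*(-165) = -4125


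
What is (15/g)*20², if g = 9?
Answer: 2000/3 ≈ 666.67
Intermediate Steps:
(15/g)*20² = (15/9)*20² = (15*(⅑))*400 = (5/3)*400 = 2000/3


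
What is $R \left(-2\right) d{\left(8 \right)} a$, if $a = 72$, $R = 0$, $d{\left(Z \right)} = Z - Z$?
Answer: $0$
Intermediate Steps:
$d{\left(Z \right)} = 0$
$R \left(-2\right) d{\left(8 \right)} a = 0 \left(-2\right) 0 \cdot 72 = 0 \cdot 0 \cdot 72 = 0 \cdot 72 = 0$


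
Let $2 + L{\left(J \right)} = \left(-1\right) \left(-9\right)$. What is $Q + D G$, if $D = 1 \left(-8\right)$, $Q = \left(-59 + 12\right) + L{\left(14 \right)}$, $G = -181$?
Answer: $1408$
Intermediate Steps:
$L{\left(J \right)} = 7$ ($L{\left(J \right)} = -2 - -9 = -2 + 9 = 7$)
$Q = -40$ ($Q = \left(-59 + 12\right) + 7 = -47 + 7 = -40$)
$D = -8$
$Q + D G = -40 - -1448 = -40 + 1448 = 1408$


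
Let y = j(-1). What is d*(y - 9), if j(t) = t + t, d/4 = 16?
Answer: -704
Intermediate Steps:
d = 64 (d = 4*16 = 64)
j(t) = 2*t
y = -2 (y = 2*(-1) = -2)
d*(y - 9) = 64*(-2 - 9) = 64*(-11) = -704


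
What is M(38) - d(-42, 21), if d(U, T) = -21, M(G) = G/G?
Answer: 22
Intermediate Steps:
M(G) = 1
M(38) - d(-42, 21) = 1 - 1*(-21) = 1 + 21 = 22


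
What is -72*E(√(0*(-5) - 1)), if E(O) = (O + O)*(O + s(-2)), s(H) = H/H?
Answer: 144 - 144*I ≈ 144.0 - 144.0*I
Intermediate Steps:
s(H) = 1
E(O) = 2*O*(1 + O) (E(O) = (O + O)*(O + 1) = (2*O)*(1 + O) = 2*O*(1 + O))
-72*E(√(0*(-5) - 1)) = -144*√(0*(-5) - 1)*(1 + √(0*(-5) - 1)) = -144*√(0 - 1)*(1 + √(0 - 1)) = -144*√(-1)*(1 + √(-1)) = -144*I*(1 + I)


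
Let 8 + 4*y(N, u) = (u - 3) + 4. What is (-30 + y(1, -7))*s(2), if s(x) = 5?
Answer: -335/2 ≈ -167.50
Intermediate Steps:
y(N, u) = -7/4 + u/4 (y(N, u) = -2 + ((u - 3) + 4)/4 = -2 + ((-3 + u) + 4)/4 = -2 + (1 + u)/4 = -2 + (¼ + u/4) = -7/4 + u/4)
(-30 + y(1, -7))*s(2) = (-30 + (-7/4 + (¼)*(-7)))*5 = (-30 + (-7/4 - 7/4))*5 = (-30 - 7/2)*5 = -67/2*5 = -335/2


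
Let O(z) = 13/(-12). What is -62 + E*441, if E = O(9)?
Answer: -2159/4 ≈ -539.75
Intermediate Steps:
O(z) = -13/12 (O(z) = 13*(-1/12) = -13/12)
E = -13/12 ≈ -1.0833
-62 + E*441 = -62 - 13/12*441 = -62 - 1911/4 = -2159/4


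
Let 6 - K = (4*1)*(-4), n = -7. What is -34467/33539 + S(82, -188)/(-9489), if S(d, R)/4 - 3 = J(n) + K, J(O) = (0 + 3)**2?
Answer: -331618667/318251571 ≈ -1.0420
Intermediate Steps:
K = 22 (K = 6 - 4*1*(-4) = 6 - 4*(-4) = 6 - 1*(-16) = 6 + 16 = 22)
J(O) = 9 (J(O) = 3**2 = 9)
S(d, R) = 136 (S(d, R) = 12 + 4*(9 + 22) = 12 + 4*31 = 12 + 124 = 136)
-34467/33539 + S(82, -188)/(-9489) = -34467/33539 + 136/(-9489) = -34467*1/33539 + 136*(-1/9489) = -34467/33539 - 136/9489 = -331618667/318251571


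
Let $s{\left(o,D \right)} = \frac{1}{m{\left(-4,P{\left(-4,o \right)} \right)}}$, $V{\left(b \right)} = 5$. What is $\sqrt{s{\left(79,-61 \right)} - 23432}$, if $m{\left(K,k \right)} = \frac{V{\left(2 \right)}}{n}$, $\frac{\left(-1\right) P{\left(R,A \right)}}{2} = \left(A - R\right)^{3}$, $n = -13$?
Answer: $\frac{i \sqrt{585865}}{5} \approx 153.08 i$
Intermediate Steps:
$P{\left(R,A \right)} = - 2 \left(A - R\right)^{3}$
$m{\left(K,k \right)} = - \frac{5}{13}$ ($m{\left(K,k \right)} = \frac{5}{-13} = 5 \left(- \frac{1}{13}\right) = - \frac{5}{13}$)
$s{\left(o,D \right)} = - \frac{13}{5}$ ($s{\left(o,D \right)} = \frac{1}{- \frac{5}{13}} = - \frac{13}{5}$)
$\sqrt{s{\left(79,-61 \right)} - 23432} = \sqrt{- \frac{13}{5} - 23432} = \sqrt{- \frac{117173}{5}} = \frac{i \sqrt{585865}}{5}$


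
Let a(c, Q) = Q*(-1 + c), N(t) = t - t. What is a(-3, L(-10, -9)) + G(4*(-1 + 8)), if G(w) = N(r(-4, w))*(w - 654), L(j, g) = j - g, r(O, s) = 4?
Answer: 4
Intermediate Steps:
N(t) = 0
G(w) = 0 (G(w) = 0*(w - 654) = 0*(-654 + w) = 0)
a(-3, L(-10, -9)) + G(4*(-1 + 8)) = (-10 - 1*(-9))*(-1 - 3) + 0 = (-10 + 9)*(-4) + 0 = -1*(-4) + 0 = 4 + 0 = 4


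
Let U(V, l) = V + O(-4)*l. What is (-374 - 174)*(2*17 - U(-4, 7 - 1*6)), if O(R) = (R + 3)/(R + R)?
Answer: -41511/2 ≈ -20756.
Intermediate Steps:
O(R) = (3 + R)/(2*R) (O(R) = (3 + R)/((2*R)) = (3 + R)*(1/(2*R)) = (3 + R)/(2*R))
U(V, l) = V + l/8 (U(V, l) = V + ((1/2)*(3 - 4)/(-4))*l = V + ((1/2)*(-1/4)*(-1))*l = V + l/8)
(-374 - 174)*(2*17 - U(-4, 7 - 1*6)) = (-374 - 174)*(2*17 - (-4 + (7 - 1*6)/8)) = -548*(34 - (-4 + (7 - 6)/8)) = -548*(34 - (-4 + (1/8)*1)) = -548*(34 - (-4 + 1/8)) = -548*(34 - 1*(-31/8)) = -548*(34 + 31/8) = -548*303/8 = -41511/2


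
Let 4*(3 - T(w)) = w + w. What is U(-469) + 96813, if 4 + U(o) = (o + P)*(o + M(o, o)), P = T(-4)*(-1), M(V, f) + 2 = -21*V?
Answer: -4348363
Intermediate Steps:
M(V, f) = -2 - 21*V
T(w) = 3 - w/2 (T(w) = 3 - (w + w)/4 = 3 - w/2)
P = -5 (P = (3 - ½*(-4))*(-1) = (3 + 2)*(-1) = 5*(-1) = -5)
U(o) = -4 + (-5 + o)*(-2 - 20*o) (U(o) = -4 + (o - 5)*(o + (-2 - 21*o)) = -4 + (-5 + o)*(-2 - 20*o))
U(-469) + 96813 = (6 - 20*(-469)² + 98*(-469)) + 96813 = (6 - 20*219961 - 45962) + 96813 = (6 - 4399220 - 45962) + 96813 = -4445176 + 96813 = -4348363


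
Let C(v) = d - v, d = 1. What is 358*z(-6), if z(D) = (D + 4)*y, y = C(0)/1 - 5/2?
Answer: 1074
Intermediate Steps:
C(v) = 1 - v
y = -3/2 (y = (1 - 1*0)/1 - 5/2 = (1 + 0)*1 - 5*½ = 1*1 - 5/2 = 1 - 5/2 = -3/2 ≈ -1.5000)
z(D) = -6 - 3*D/2 (z(D) = (D + 4)*(-3/2) = (4 + D)*(-3/2) = -6 - 3*D/2)
358*z(-6) = 358*(-6 - 3/2*(-6)) = 358*(-6 + 9) = 358*3 = 1074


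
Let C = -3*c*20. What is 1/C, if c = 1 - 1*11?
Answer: 1/600 ≈ 0.0016667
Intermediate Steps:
c = -10 (c = 1 - 11 = -10)
C = 600 (C = -3*(-10)*20 = 30*20 = 600)
1/C = 1/600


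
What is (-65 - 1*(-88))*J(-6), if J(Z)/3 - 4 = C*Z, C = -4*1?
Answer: 1932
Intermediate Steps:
C = -4
J(Z) = 12 - 12*Z (J(Z) = 12 + 3*(-4*Z) = 12 - 12*Z)
(-65 - 1*(-88))*J(-6) = (-65 - 1*(-88))*(12 - 12*(-6)) = (-65 + 88)*(12 + 72) = 23*84 = 1932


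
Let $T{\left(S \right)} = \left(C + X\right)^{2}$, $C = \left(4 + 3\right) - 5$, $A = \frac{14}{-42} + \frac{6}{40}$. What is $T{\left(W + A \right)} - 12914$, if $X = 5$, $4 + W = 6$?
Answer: $-12865$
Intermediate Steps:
$W = 2$ ($W = -4 + 6 = 2$)
$A = - \frac{11}{60}$ ($A = 14 \left(- \frac{1}{42}\right) + 6 \cdot \frac{1}{40} = - \frac{1}{3} + \frac{3}{20} = - \frac{11}{60} \approx -0.18333$)
$C = 2$ ($C = 7 - 5 = 2$)
$T{\left(S \right)} = 49$ ($T{\left(S \right)} = \left(2 + 5\right)^{2} = 7^{2} = 49$)
$T{\left(W + A \right)} - 12914 = 49 - 12914 = -12865$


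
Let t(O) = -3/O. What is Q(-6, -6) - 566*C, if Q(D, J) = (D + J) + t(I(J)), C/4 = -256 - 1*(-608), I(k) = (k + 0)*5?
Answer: -7969399/10 ≈ -7.9694e+5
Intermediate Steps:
I(k) = 5*k (I(k) = k*5 = 5*k)
C = 1408 (C = 4*(-256 - 1*(-608)) = 4*(-256 + 608) = 4*352 = 1408)
Q(D, J) = D + J - 3/(5*J) (Q(D, J) = (D + J) - 3*1/(5*J) = (D + J) - 3/(5*J) = D + J - 3/(5*J))
Q(-6, -6) - 566*C = (-6 - 6 - ⅗/(-6)) - 566*1408 = (-6 - 6 - ⅗*(-⅙)) - 796928 = (-6 - 6 + ⅒) - 796928 = -119/10 - 796928 = -7969399/10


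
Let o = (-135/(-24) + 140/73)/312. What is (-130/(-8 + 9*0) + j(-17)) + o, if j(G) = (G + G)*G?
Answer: 108281509/182208 ≈ 594.27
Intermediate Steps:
j(G) = 2*G² (j(G) = (2*G)*G = 2*G²)
o = 4405/182208 (o = (-135*(-1/24) + 140*(1/73))*(1/312) = (45/8 + 140/73)*(1/312) = (4405/584)*(1/312) = 4405/182208 ≈ 0.024176)
(-130/(-8 + 9*0) + j(-17)) + o = (-130/(-8 + 9*0) + 2*(-17)²) + 4405/182208 = (-130/(-8 + 0) + 2*289) + 4405/182208 = (-130/(-8) + 578) + 4405/182208 = (-130*(-⅛) + 578) + 4405/182208 = (65/4 + 578) + 4405/182208 = 2377/4 + 4405/182208 = 108281509/182208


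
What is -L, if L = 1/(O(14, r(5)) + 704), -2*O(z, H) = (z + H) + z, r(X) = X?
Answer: -2/1375 ≈ -0.0014545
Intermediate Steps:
O(z, H) = -z - H/2 (O(z, H) = -((z + H) + z)/2 = -((H + z) + z)/2 = -(H + 2*z)/2 = -z - H/2)
L = 2/1375 (L = 1/((-1*14 - ½*5) + 704) = 1/((-14 - 5/2) + 704) = 1/(-33/2 + 704) = 1/(1375/2) = 2/1375 ≈ 0.0014545)
-L = -1*2/1375 = -2/1375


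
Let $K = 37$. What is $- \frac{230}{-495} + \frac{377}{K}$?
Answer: $\frac{39025}{3663} \approx 10.654$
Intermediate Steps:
$- \frac{230}{-495} + \frac{377}{K} = - \frac{230}{-495} + \frac{377}{37} = \left(-230\right) \left(- \frac{1}{495}\right) + 377 \cdot \frac{1}{37} = \frac{46}{99} + \frac{377}{37} = \frac{39025}{3663}$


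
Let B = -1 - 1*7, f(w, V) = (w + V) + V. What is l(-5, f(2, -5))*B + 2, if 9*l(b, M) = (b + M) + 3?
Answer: 98/9 ≈ 10.889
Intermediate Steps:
f(w, V) = w + 2*V (f(w, V) = (V + w) + V = w + 2*V)
l(b, M) = 1/3 + M/9 + b/9 (l(b, M) = ((b + M) + 3)/9 = ((M + b) + 3)/9 = (3 + M + b)/9 = 1/3 + M/9 + b/9)
B = -8 (B = -1 - 7 = -8)
l(-5, f(2, -5))*B + 2 = (1/3 + (2 + 2*(-5))/9 + (1/9)*(-5))*(-8) + 2 = (1/3 + (2 - 10)/9 - 5/9)*(-8) + 2 = (1/3 + (1/9)*(-8) - 5/9)*(-8) + 2 = (1/3 - 8/9 - 5/9)*(-8) + 2 = -10/9*(-8) + 2 = 80/9 + 2 = 98/9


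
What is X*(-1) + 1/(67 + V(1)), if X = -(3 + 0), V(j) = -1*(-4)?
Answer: 214/71 ≈ 3.0141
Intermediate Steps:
V(j) = 4
X = -3 (X = -1*3 = -3)
X*(-1) + 1/(67 + V(1)) = -3*(-1) + 1/(67 + 4) = 3 + 1/71 = 214/71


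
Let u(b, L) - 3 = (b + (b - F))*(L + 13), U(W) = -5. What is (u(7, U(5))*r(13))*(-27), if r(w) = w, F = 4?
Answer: -29133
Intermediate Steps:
u(b, L) = 3 + (-4 + 2*b)*(13 + L) (u(b, L) = 3 + (b + (b - 1*4))*(L + 13) = 3 + (b + (b - 4))*(13 + L) = 3 + (b + (-4 + b))*(13 + L) = 3 + (-4 + 2*b)*(13 + L))
(u(7, U(5))*r(13))*(-27) = ((-49 - 4*(-5) + 26*7 + 2*(-5)*7)*13)*(-27) = ((-49 + 20 + 182 - 70)*13)*(-27) = (83*13)*(-27) = 1079*(-27) = -29133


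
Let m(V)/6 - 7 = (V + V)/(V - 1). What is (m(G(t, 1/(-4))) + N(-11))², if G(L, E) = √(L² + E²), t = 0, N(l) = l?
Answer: 729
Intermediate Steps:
G(L, E) = √(E² + L²)
m(V) = 42 + 12*V/(-1 + V) (m(V) = 42 + 6*((V + V)/(V - 1)) = 42 + 6*((2*V)/(-1 + V)) = 42 + 6*(2*V/(-1 + V)) = 42 + 12*V/(-1 + V))
(m(G(t, 1/(-4))) + N(-11))² = (6*(-7 + 9*√((1/(-4))² + 0²))/(-1 + √((1/(-4))² + 0²)) - 11)² = (6*(-7 + 9*√((-¼)² + 0))/(-1 + √((-¼)² + 0)) - 11)² = (6*(-7 + 9*√(1/16 + 0))/(-1 + √(1/16 + 0)) - 11)² = (6*(-7 + 9*√(1/16))/(-1 + √(1/16)) - 11)² = (6*(-7 + 9*(¼))/(-1 + ¼) - 11)² = (6*(-7 + 9/4)/(-¾) - 11)² = (6*(-4/3)*(-19/4) - 11)² = (38 - 11)² = 27² = 729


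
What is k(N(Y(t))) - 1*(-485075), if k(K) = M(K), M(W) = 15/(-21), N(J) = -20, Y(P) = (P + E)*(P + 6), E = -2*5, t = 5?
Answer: 3395520/7 ≈ 4.8507e+5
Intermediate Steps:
E = -10
Y(P) = (-10 + P)*(6 + P) (Y(P) = (P - 10)*(P + 6) = (-10 + P)*(6 + P))
M(W) = -5/7 (M(W) = 15*(-1/21) = -5/7)
k(K) = -5/7
k(N(Y(t))) - 1*(-485075) = -5/7 - 1*(-485075) = -5/7 + 485075 = 3395520/7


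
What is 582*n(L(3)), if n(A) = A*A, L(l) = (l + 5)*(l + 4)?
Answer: 1825152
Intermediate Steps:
L(l) = (4 + l)*(5 + l) (L(l) = (5 + l)*(4 + l) = (4 + l)*(5 + l))
n(A) = A²
582*n(L(3)) = 582*(20 + 3² + 9*3)² = 582*(20 + 9 + 27)² = 582*56² = 582*3136 = 1825152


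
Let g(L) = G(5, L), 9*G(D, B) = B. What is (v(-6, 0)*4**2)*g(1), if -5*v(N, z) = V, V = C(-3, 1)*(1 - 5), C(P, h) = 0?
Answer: 0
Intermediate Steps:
G(D, B) = B/9
V = 0 (V = 0*(1 - 5) = 0*(-4) = 0)
v(N, z) = 0 (v(N, z) = -1/5*0 = 0)
g(L) = L/9
(v(-6, 0)*4**2)*g(1) = (0*4**2)*((1/9)*1) = (0*16)*(1/9) = 0*(1/9) = 0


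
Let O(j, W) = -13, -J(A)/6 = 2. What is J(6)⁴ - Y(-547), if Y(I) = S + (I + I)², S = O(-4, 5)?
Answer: -1176087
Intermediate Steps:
J(A) = -12 (J(A) = -6*2 = -12)
S = -13
Y(I) = -13 + 4*I² (Y(I) = -13 + (I + I)² = -13 + (2*I)² = -13 + 4*I²)
J(6)⁴ - Y(-547) = (-12)⁴ - (-13 + 4*(-547)²) = 20736 - (-13 + 4*299209) = 20736 - (-13 + 1196836) = 20736 - 1*1196823 = 20736 - 1196823 = -1176087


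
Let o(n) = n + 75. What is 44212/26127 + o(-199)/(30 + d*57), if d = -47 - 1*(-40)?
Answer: 2172664/1071207 ≈ 2.0282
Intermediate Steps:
d = -7 (d = -47 + 40 = -7)
o(n) = 75 + n
44212/26127 + o(-199)/(30 + d*57) = 44212/26127 + (75 - 199)/(30 - 7*57) = 44212*(1/26127) - 124/(30 - 399) = 44212/26127 - 124/(-369) = 44212/26127 - 124*(-1/369) = 44212/26127 + 124/369 = 2172664/1071207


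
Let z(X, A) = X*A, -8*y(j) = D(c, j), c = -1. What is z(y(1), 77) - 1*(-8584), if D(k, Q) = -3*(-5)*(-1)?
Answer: 69827/8 ≈ 8728.4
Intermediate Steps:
D(k, Q) = -15 (D(k, Q) = 15*(-1) = -15)
y(j) = 15/8 (y(j) = -⅛*(-15) = 15/8)
z(X, A) = A*X
z(y(1), 77) - 1*(-8584) = 77*(15/8) - 1*(-8584) = 1155/8 + 8584 = 69827/8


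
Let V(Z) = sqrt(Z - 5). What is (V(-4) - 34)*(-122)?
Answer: 4148 - 366*I ≈ 4148.0 - 366.0*I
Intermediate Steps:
V(Z) = sqrt(-5 + Z)
(V(-4) - 34)*(-122) = (sqrt(-5 - 4) - 34)*(-122) = (sqrt(-9) - 34)*(-122) = (3*I - 34)*(-122) = (-34 + 3*I)*(-122) = 4148 - 366*I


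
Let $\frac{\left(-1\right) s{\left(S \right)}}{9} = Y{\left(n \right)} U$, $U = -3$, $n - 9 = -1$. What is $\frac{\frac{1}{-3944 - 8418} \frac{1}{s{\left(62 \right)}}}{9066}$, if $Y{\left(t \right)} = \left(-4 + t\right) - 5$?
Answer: $\frac{1}{3025995084} \approx 3.3047 \cdot 10^{-10}$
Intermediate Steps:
$n = 8$ ($n = 9 - 1 = 8$)
$Y{\left(t \right)} = -9 + t$
$s{\left(S \right)} = -27$ ($s{\left(S \right)} = - 9 \left(-9 + 8\right) \left(-3\right) = - 9 \left(\left(-1\right) \left(-3\right)\right) = \left(-9\right) 3 = -27$)
$\frac{\frac{1}{-3944 - 8418} \frac{1}{s{\left(62 \right)}}}{9066} = \frac{\frac{1}{-3944 - 8418} \frac{1}{-27}}{9066} = \frac{1}{-12362} \left(- \frac{1}{27}\right) \frac{1}{9066} = \left(- \frac{1}{12362}\right) \left(- \frac{1}{27}\right) \frac{1}{9066} = \frac{1}{333774} \cdot \frac{1}{9066} = \frac{1}{3025995084}$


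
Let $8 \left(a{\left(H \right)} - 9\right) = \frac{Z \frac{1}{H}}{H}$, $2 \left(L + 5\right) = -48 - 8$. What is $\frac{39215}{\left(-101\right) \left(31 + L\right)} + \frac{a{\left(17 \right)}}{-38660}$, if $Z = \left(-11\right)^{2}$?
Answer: $\frac{1752553882571}{9027573920} \approx 194.13$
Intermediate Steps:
$L = -33$ ($L = -5 + \frac{-48 - 8}{2} = -5 + \frac{1}{2} \left(-56\right) = -5 - 28 = -33$)
$Z = 121$
$a{\left(H \right)} = 9 + \frac{121}{8 H^{2}}$ ($a{\left(H \right)} = 9 + \frac{\frac{121}{H} \frac{1}{H}}{8} = 9 + \frac{121 \frac{1}{H^{2}}}{8} = 9 + \frac{121}{8 H^{2}}$)
$\frac{39215}{\left(-101\right) \left(31 + L\right)} + \frac{a{\left(17 \right)}}{-38660} = \frac{39215}{\left(-101\right) \left(31 - 33\right)} + \frac{9 + \frac{121}{8 \cdot 289}}{-38660} = \frac{39215}{\left(-101\right) \left(-2\right)} + \left(9 + \frac{121}{8} \cdot \frac{1}{289}\right) \left(- \frac{1}{38660}\right) = \frac{39215}{202} + \left(9 + \frac{121}{2312}\right) \left(- \frac{1}{38660}\right) = 39215 \cdot \frac{1}{202} + \frac{20929}{2312} \left(- \frac{1}{38660}\right) = \frac{39215}{202} - \frac{20929}{89381920} = \frac{1752553882571}{9027573920}$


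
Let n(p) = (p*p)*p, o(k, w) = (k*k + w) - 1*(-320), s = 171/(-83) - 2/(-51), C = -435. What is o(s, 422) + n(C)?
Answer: -1474892514112412/17918289 ≈ -8.2312e+7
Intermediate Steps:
s = -8555/4233 (s = 171*(-1/83) - 2*(-1/51) = -171/83 + 2/51 = -8555/4233 ≈ -2.0210)
o(k, w) = 320 + w + k² (o(k, w) = (k² + w) + 320 = (w + k²) + 320 = 320 + w + k²)
n(p) = p³ (n(p) = p²*p = p³)
o(s, 422) + n(C) = (320 + 422 + (-8555/4233)²) + (-435)³ = (320 + 422 + 73188025/17918289) - 82312875 = 13368558463/17918289 - 82312875 = -1474892514112412/17918289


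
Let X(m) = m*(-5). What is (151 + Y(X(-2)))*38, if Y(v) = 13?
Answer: 6232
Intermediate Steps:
X(m) = -5*m
(151 + Y(X(-2)))*38 = (151 + 13)*38 = 164*38 = 6232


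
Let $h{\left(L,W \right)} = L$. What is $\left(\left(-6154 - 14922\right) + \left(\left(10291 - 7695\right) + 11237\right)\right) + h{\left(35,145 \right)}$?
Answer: $-7208$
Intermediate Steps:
$\left(\left(-6154 - 14922\right) + \left(\left(10291 - 7695\right) + 11237\right)\right) + h{\left(35,145 \right)} = \left(\left(-6154 - 14922\right) + \left(\left(10291 - 7695\right) + 11237\right)\right) + 35 = \left(\left(-6154 - 14922\right) + \left(2596 + 11237\right)\right) + 35 = \left(-21076 + 13833\right) + 35 = -7243 + 35 = -7208$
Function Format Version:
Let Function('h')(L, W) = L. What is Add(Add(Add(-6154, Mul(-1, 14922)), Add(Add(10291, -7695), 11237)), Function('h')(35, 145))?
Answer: -7208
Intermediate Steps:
Add(Add(Add(-6154, Mul(-1, 14922)), Add(Add(10291, -7695), 11237)), Function('h')(35, 145)) = Add(Add(Add(-6154, Mul(-1, 14922)), Add(Add(10291, -7695), 11237)), 35) = Add(Add(Add(-6154, -14922), Add(2596, 11237)), 35) = Add(Add(-21076, 13833), 35) = Add(-7243, 35) = -7208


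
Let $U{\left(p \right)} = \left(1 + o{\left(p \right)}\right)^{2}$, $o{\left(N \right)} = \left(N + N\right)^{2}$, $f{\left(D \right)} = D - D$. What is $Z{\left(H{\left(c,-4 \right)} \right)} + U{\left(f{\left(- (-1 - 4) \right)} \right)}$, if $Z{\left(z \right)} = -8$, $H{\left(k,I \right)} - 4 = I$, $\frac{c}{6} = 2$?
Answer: $-7$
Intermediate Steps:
$c = 12$ ($c = 6 \cdot 2 = 12$)
$H{\left(k,I \right)} = 4 + I$
$f{\left(D \right)} = 0$
$o{\left(N \right)} = 4 N^{2}$ ($o{\left(N \right)} = \left(2 N\right)^{2} = 4 N^{2}$)
$U{\left(p \right)} = \left(1 + 4 p^{2}\right)^{2}$
$Z{\left(H{\left(c,-4 \right)} \right)} + U{\left(f{\left(- (-1 - 4) \right)} \right)} = -8 + \left(1 + 4 \cdot 0^{2}\right)^{2} = -8 + \left(1 + 4 \cdot 0\right)^{2} = -8 + \left(1 + 0\right)^{2} = -8 + 1^{2} = -8 + 1 = -7$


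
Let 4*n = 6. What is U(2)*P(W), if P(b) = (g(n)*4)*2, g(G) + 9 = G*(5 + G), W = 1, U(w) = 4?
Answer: 24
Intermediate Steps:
n = 3/2 (n = (¼)*6 = 3/2 ≈ 1.5000)
g(G) = -9 + G*(5 + G)
P(b) = 6 (P(b) = ((-9 + (3/2)² + 5*(3/2))*4)*2 = ((-9 + 9/4 + 15/2)*4)*2 = ((¾)*4)*2 = 3*2 = 6)
U(2)*P(W) = 4*6 = 24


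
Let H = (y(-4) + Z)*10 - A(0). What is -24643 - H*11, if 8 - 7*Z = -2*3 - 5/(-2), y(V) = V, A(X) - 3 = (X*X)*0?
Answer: -170455/7 ≈ -24351.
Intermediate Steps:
A(X) = 3 (A(X) = 3 + (X*X)*0 = 3 + X²*0 = 3 + 0 = 3)
Z = 23/14 (Z = 8/7 - (-2*3 - 5/(-2))/7 = 8/7 - (-6 - 5*(-½))/7 = 8/7 - (-6 + 5/2)/7 = 8/7 - ⅐*(-7/2) = 8/7 + ½ = 23/14 ≈ 1.6429)
H = -186/7 (H = (-4 + 23/14)*10 - 1*3 = -33/14*10 - 3 = -165/7 - 3 = -186/7 ≈ -26.571)
-24643 - H*11 = -24643 - (-186)*11/7 = -24643 - 1*(-2046/7) = -24643 + 2046/7 = -170455/7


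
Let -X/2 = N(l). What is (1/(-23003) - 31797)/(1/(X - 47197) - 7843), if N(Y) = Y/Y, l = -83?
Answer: 17261297138004/4257645489637 ≈ 4.0542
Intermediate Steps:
N(Y) = 1
X = -2 (X = -2*1 = -2)
(1/(-23003) - 31797)/(1/(X - 47197) - 7843) = (1/(-23003) - 31797)/(1/(-2 - 47197) - 7843) = (-1/23003 - 31797)/(1/(-47199) - 7843) = -731426392/(23003*(-1/47199 - 7843)) = -731426392/(23003*(-370181758/47199)) = -731426392/23003*(-47199/370181758) = 17261297138004/4257645489637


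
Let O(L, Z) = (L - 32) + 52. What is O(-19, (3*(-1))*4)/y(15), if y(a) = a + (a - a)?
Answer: 1/15 ≈ 0.066667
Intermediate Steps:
O(L, Z) = 20 + L (O(L, Z) = (-32 + L) + 52 = 20 + L)
y(a) = a (y(a) = a + 0 = a)
O(-19, (3*(-1))*4)/y(15) = (20 - 19)/15 = 1*(1/15) = 1/15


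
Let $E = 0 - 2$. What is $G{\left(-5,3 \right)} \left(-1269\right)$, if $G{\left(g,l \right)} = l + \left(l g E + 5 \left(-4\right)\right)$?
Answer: $-16497$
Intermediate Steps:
$E = -2$ ($E = 0 - 2 = -2$)
$G{\left(g,l \right)} = -20 + l - 2 g l$ ($G{\left(g,l \right)} = l + \left(l g \left(-2\right) + 5 \left(-4\right)\right) = l + \left(g l \left(-2\right) - 20\right) = l - \left(20 + 2 g l\right) = -20 + l - 2 g l$)
$G{\left(-5,3 \right)} \left(-1269\right) = \left(-20 + 3 - \left(-10\right) 3\right) \left(-1269\right) = \left(-20 + 3 + 30\right) \left(-1269\right) = 13 \left(-1269\right) = -16497$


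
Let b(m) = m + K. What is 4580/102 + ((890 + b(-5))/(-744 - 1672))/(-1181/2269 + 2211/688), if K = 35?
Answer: 1449203193850/32376782931 ≈ 44.761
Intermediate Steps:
b(m) = 35 + m (b(m) = m + 35 = 35 + m)
4580/102 + ((890 + b(-5))/(-744 - 1672))/(-1181/2269 + 2211/688) = 4580/102 + ((890 + (35 - 5))/(-744 - 1672))/(-1181/2269 + 2211/688) = 4580*(1/102) + ((890 + 30)/(-2416))/(-1181*1/2269 + 2211*(1/688)) = 2290/51 + (920*(-1/2416))/(-1181/2269 + 2211/688) = 2290/51 - 115/(302*4204231/1561072) = 2290/51 - 115/302*1561072/4204231 = 2290/51 - 89761640/634838881 = 1449203193850/32376782931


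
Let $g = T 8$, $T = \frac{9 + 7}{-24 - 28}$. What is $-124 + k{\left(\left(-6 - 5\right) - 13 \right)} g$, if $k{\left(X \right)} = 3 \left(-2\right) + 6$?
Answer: $-124$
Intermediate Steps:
$T = - \frac{4}{13}$ ($T = \frac{16}{-52} = 16 \left(- \frac{1}{52}\right) = - \frac{4}{13} \approx -0.30769$)
$k{\left(X \right)} = 0$ ($k{\left(X \right)} = -6 + 6 = 0$)
$g = - \frac{32}{13}$ ($g = \left(- \frac{4}{13}\right) 8 = - \frac{32}{13} \approx -2.4615$)
$-124 + k{\left(\left(-6 - 5\right) - 13 \right)} g = -124 + 0 \left(- \frac{32}{13}\right) = -124 + 0 = -124$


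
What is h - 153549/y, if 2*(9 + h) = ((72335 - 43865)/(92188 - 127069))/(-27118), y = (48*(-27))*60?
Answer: -245364276313/34925647680 ≈ -7.0253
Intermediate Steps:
y = -77760 (y = -1296*60 = -77760)
h = -218284933/24253922 (h = -9 + (((72335 - 43865)/(92188 - 127069))/(-27118))/2 = -9 + ((28470/(-34881))*(-1/27118))/2 = -9 + ((28470*(-1/34881))*(-1/27118))/2 = -9 + (-9490/11627*(-1/27118))/2 = -9 + (½)*(365/12126961) = -9 + 365/24253922 = -218284933/24253922 ≈ -9.0000)
h - 153549/y = -218284933/24253922 - 153549/(-77760) = -218284933/24253922 - 153549*(-1)/77760 = -218284933/24253922 - 1*(-5687/2880) = -218284933/24253922 + 5687/2880 = -245364276313/34925647680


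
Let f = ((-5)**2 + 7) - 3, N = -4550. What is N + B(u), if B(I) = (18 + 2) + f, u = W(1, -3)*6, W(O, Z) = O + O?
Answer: -4501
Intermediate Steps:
W(O, Z) = 2*O
f = 29 (f = (25 + 7) - 3 = 32 - 3 = 29)
u = 12 (u = (2*1)*6 = 2*6 = 12)
B(I) = 49 (B(I) = (18 + 2) + 29 = 20 + 29 = 49)
N + B(u) = -4550 + 49 = -4501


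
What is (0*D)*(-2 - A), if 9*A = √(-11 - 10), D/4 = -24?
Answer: 0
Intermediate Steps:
D = -96 (D = 4*(-24) = -96)
A = I*√21/9 (A = √(-11 - 10)/9 = √(-21)/9 = (I*√21)/9 = I*√21/9 ≈ 0.50918*I)
(0*D)*(-2 - A) = (0*(-96))*(-2 - I*√21/9) = 0*(-2 - I*√21/9) = 0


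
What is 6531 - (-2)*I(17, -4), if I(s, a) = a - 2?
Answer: 6519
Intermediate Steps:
I(s, a) = -2 + a
6531 - (-2)*I(17, -4) = 6531 - (-2)*(-2 - 4) = 6531 - (-2)*(-6) = 6531 - 1*12 = 6531 - 12 = 6519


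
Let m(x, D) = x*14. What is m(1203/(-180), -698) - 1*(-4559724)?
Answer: 136788913/30 ≈ 4.5596e+6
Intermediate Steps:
m(x, D) = 14*x
m(1203/(-180), -698) - 1*(-4559724) = 14*(1203/(-180)) - 1*(-4559724) = 14*(1203*(-1/180)) + 4559724 = 14*(-401/60) + 4559724 = -2807/30 + 4559724 = 136788913/30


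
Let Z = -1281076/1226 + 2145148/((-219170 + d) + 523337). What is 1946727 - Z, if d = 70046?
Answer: 446803090342533/229392569 ≈ 1.9478e+6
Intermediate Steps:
Z = -238382670870/229392569 (Z = -1281076/1226 + 2145148/((-219170 + 70046) + 523337) = -1281076*1/1226 + 2145148/(-149124 + 523337) = -640538/613 + 2145148/374213 = -238382670870/229392569 ≈ -1039.2)
1946727 - Z = 1946727 - 1*(-238382670870/229392569) = 1946727 + 238382670870/229392569 = 446803090342533/229392569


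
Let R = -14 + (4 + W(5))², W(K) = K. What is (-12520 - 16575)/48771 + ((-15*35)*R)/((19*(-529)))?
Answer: 1423086080/490197321 ≈ 2.9031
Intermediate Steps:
R = 67 (R = -14 + (4 + 5)² = -14 + 9² = -14 + 81 = 67)
(-12520 - 16575)/48771 + ((-15*35)*R)/((19*(-529))) = (-12520 - 16575)/48771 + (-15*35*67)/((19*(-529))) = -29095*1/48771 - 525*67/(-10051) = -29095/48771 - 35175*(-1/10051) = -29095/48771 + 35175/10051 = 1423086080/490197321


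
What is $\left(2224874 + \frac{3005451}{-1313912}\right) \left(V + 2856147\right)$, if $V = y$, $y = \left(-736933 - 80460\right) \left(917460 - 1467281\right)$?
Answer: $\frac{164223863111009542514200}{164239} \approx 9.9991 \cdot 10^{17}$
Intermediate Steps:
$y = 449419836653$ ($y = \left(-817393\right) \left(-549821\right) = 449419836653$)
$V = 449419836653$
$\left(2224874 + \frac{3005451}{-1313912}\right) \left(V + 2856147\right) = \left(2224874 + \frac{3005451}{-1313912}\right) \left(449419836653 + 2856147\right) = \left(2224874 + 3005451 \left(- \frac{1}{1313912}\right)\right) 449422692800 = \left(2224874 - \frac{3005451}{1313912}\right) 449422692800 = \frac{2923285641637}{1313912} \cdot 449422692800 = \frac{164223863111009542514200}{164239}$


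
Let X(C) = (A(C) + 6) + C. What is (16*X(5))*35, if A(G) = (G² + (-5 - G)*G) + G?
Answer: -5040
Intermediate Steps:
A(G) = G + G² + G*(-5 - G) (A(G) = (G² + G*(-5 - G)) + G = G + G² + G*(-5 - G))
X(C) = 6 - 3*C (X(C) = (-4*C + 6) + C = (6 - 4*C) + C = 6 - 3*C)
(16*X(5))*35 = (16*(6 - 3*5))*35 = (16*(6 - 15))*35 = (16*(-9))*35 = -144*35 = -5040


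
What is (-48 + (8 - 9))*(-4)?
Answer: 196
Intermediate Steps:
(-48 + (8 - 9))*(-4) = (-48 - 1)*(-4) = -49*(-4) = 196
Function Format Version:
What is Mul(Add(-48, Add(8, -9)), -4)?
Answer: 196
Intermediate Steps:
Mul(Add(-48, Add(8, -9)), -4) = Mul(Add(-48, -1), -4) = Mul(-49, -4) = 196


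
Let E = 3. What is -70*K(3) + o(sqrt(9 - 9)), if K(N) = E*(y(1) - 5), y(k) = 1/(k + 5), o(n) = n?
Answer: 1015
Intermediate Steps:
y(k) = 1/(5 + k)
K(N) = -29/2 (K(N) = 3*(1/(5 + 1) - 5) = 3*(1/6 - 5) = 3*(-29/6) = -29/2)
-70*K(3) + o(sqrt(9 - 9)) = -70*(-29/2) + sqrt(9 - 9) = 1015 + sqrt(0) = 1015 + 0 = 1015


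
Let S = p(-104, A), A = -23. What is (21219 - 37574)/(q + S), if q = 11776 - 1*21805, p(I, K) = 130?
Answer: 16355/9899 ≈ 1.6522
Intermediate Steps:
S = 130
q = -10029 (q = 11776 - 21805 = -10029)
(21219 - 37574)/(q + S) = (21219 - 37574)/(-10029 + 130) = -16355/(-9899) = -16355*(-1/9899) = 16355/9899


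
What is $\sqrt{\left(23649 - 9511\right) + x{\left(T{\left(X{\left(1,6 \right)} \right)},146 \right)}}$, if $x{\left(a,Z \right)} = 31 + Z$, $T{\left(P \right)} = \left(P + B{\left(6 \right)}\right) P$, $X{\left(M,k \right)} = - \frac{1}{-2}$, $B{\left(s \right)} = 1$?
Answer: $\sqrt{14315} \approx 119.65$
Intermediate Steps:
$X{\left(M,k \right)} = \frac{1}{2}$ ($X{\left(M,k \right)} = \left(-1\right) \left(- \frac{1}{2}\right) = \frac{1}{2}$)
$T{\left(P \right)} = P \left(1 + P\right)$ ($T{\left(P \right)} = \left(P + 1\right) P = \left(1 + P\right) P = P \left(1 + P\right)$)
$\sqrt{\left(23649 - 9511\right) + x{\left(T{\left(X{\left(1,6 \right)} \right)},146 \right)}} = \sqrt{\left(23649 - 9511\right) + \left(31 + 146\right)} = \sqrt{14138 + 177} = \sqrt{14315}$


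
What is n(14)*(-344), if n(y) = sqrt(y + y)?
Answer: -688*sqrt(7) ≈ -1820.3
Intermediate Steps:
n(y) = sqrt(2)*sqrt(y) (n(y) = sqrt(2*y) = sqrt(2)*sqrt(y))
n(14)*(-344) = (sqrt(2)*sqrt(14))*(-344) = (2*sqrt(7))*(-344) = -688*sqrt(7)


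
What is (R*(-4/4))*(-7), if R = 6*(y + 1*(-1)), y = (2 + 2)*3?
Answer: 462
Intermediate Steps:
y = 12 (y = 4*3 = 12)
R = 66 (R = 6*(12 + 1*(-1)) = 6*(12 - 1) = 6*11 = 66)
(R*(-4/4))*(-7) = (66*(-4/4))*(-7) = (66*(-4*¼))*(-7) = (66*(-1))*(-7) = -66*(-7) = 462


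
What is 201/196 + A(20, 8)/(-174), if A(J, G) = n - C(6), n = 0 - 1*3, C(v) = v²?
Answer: 7103/5684 ≈ 1.2496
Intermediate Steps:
n = -3 (n = 0 - 3 = -3)
A(J, G) = -39 (A(J, G) = -3 - 1*6² = -3 - 1*36 = -3 - 36 = -39)
201/196 + A(20, 8)/(-174) = 201/196 - 39/(-174) = 201*(1/196) - 39*(-1/174) = 201/196 + 13/58 = 7103/5684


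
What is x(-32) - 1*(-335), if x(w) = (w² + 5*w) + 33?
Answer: 1232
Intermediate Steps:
x(w) = 33 + w² + 5*w
x(-32) - 1*(-335) = (33 + (-32)² + 5*(-32)) - 1*(-335) = (33 + 1024 - 160) + 335 = 897 + 335 = 1232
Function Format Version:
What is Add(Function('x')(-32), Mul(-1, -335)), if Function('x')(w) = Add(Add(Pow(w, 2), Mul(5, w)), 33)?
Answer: 1232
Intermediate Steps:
Function('x')(w) = Add(33, Pow(w, 2), Mul(5, w))
Add(Function('x')(-32), Mul(-1, -335)) = Add(Add(33, Pow(-32, 2), Mul(5, -32)), Mul(-1, -335)) = Add(Add(33, 1024, -160), 335) = Add(897, 335) = 1232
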